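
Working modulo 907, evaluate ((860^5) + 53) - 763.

117

(860)^5 ≡ 827 (mod 907)
827 + 53 = 880
880 - 763 = 117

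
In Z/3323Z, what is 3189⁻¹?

By the extended Euclidean algorithm:
3323 = 1×3189 + 134
3189 = 23×134 + 107
134 = 1×107 + 27
107 = 3×27 + 26
27 = 1×26 + 1
26 = 26×1 + 0
gcd(3189, 3323) = 1, so the inverse exists.
Bézout: 1 = 119×3323 − 124×3189.
So 3189⁻¹ ≡ −124 ≡ 3199 (mod 3323).

3199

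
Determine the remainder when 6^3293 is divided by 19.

16

6^1 ≡ 6 (mod 19)
6^2 ≡ 6^2 = 36 ≡ 17 (mod 19)
6^4 ≡ 17^2 = 289 ≡ 4 (mod 19)
6^8 ≡ 4^2 = 16 (mod 19)
6^16 ≡ 16^2 = 256 ≡ 9 (mod 19)
6^32 ≡ 9^2 = 81 ≡ 5 (mod 19)
6^64 ≡ 5^2 = 25 ≡ 6 (mod 19)
6^128 ≡ 6^2 = 36 ≡ 17 (mod 19)
6^256 ≡ 17^2 = 289 ≡ 4 (mod 19)
6^512 ≡ 4^2 = 16 (mod 19)
6^1024 ≡ 16^2 = 256 ≡ 9 (mod 19)
6^2048 ≡ 9^2 = 81 ≡ 5 (mod 19)
6^3293 = 6^2048 · 6^1024 · 6^128 · 6^64 · 6^16 · 6^8 · 6^4 · 6^1 ≡ 5 · 9 · 17 · 6 · 9 · 16 · 4 · 6 (mod 19).
Accumulate the product:
5 · 9 = 45 ≡ 7
7 · 17 = 119 ≡ 5
5 · 6 = 30 ≡ 11
11 · 9 = 99 ≡ 4
4 · 16 = 64 ≡ 7
7 · 4 = 28 ≡ 9
9 · 6 = 54 ≡ 16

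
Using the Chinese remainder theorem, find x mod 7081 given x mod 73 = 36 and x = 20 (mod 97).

73⁻¹ mod 97: 73*4 ≡ 1 (mod 97), so 73⁻¹ ≡ 4.
x = 36 + 73*((20 − 36)*4 mod 97) = 36 + 73*33 = 2445.
Check: 2445 mod 73 = 36, 2445 mod 97 = 20. ✓

2445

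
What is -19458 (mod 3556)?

1878

-19458 = -6·3556 + 1878, so -19458 ≡ 1878 (mod 3556).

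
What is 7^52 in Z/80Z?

52 in binary is 110100, i.e. 52 = 32 + 16 + 4.
7^1 ≡ 7 (mod 80)
7^2 ≡ 7^2 = 49 (mod 80)
7^4 ≡ 49^2 = 2401 ≡ 1 (mod 80)
7^8 ≡ 1^2 = 1 (mod 80)
7^16 ≡ 1^2 = 1 (mod 80)
7^32 ≡ 1^2 = 1 (mod 80)
7^52 = 7^32 × 7^16 × 7^4 ≡ 1 × 1 × 1 (mod 80).
Accumulate the product:
1 × 1 = 1
1 × 1 = 1

1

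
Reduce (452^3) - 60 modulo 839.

(452)^3 ≡ 34 (mod 839)
34 - 60 = -26 ≡ 813 (mod 839)

813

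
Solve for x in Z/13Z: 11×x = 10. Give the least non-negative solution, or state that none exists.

8

gcd(11, 13) = 1, so a unique solution mod 13 exists.
11⁻¹ ≡ 6 (mod 13).
x ≡ 6×10 ≡ 8 (mod 13).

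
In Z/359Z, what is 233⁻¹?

By the extended Euclidean algorithm:
359 = 1×233 + 126
233 = 1×126 + 107
126 = 1×107 + 19
107 = 5×19 + 12
19 = 1×12 + 7
12 = 1×7 + 5
7 = 1×5 + 2
5 = 2×2 + 1
2 = 2×1 + 0
gcd(233, 359) = 1, so the inverse exists.
Bézout: 1 = −98×359 + 151×233.
So 233⁻¹ ≡ 151 (mod 359).

151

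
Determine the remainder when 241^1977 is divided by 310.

201

By square-and-multiply:
1977 in binary is 11110111001, i.e. 1977 = 1024 + 512 + 256 + 128 + 32 + 16 + 8 + 1.
241^1 ≡ 241 (mod 310)
241^2 ≡ 241^2 = 58081 ≡ 111 (mod 310)
241^4 ≡ 111^2 = 12321 ≡ 231 (mod 310)
241^8 ≡ 231^2 = 53361 ≡ 41 (mod 310)
241^16 ≡ 41^2 = 1681 ≡ 131 (mod 310)
241^32 ≡ 131^2 = 17161 ≡ 111 (mod 310)
241^64 ≡ 111^2 = 12321 ≡ 231 (mod 310)
241^128 ≡ 231^2 = 53361 ≡ 41 (mod 310)
241^256 ≡ 41^2 = 1681 ≡ 131 (mod 310)
241^512 ≡ 131^2 = 17161 ≡ 111 (mod 310)
241^1024 ≡ 111^2 = 12321 ≡ 231 (mod 310)
241^1977 = 241^1024 · 241^512 · 241^256 · 241^128 · 241^32 · 241^16 · 241^8 · 241^1 ≡ 231 · 111 · 131 · 41 · 111 · 131 · 41 · 241 (mod 310).
Accumulate the product:
231 · 111 = 25641 ≡ 221
221 · 131 = 28951 ≡ 121
121 · 41 = 4961 ≡ 1
1 · 111 = 111
111 · 131 = 14541 ≡ 281
281 · 41 = 11521 ≡ 51
51 · 241 = 12291 ≡ 201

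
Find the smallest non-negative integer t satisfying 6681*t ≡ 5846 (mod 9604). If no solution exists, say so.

gcd(6681, 9604) = 1, so a unique solution mod 9604 exists.
6681⁻¹ ≡ 9581 (mod 9604).
t ≡ 9581*5846 ≡ 9602 (mod 9604).

9602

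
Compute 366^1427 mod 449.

183

Compute successive squares:
366^1 ≡ 366 (mod 449)
366^2 ≡ 366^2 = 133956 ≡ 154 (mod 449)
366^4 ≡ 154^2 = 23716 ≡ 368 (mod 449)
366^8 ≡ 368^2 = 135424 ≡ 275 (mod 449)
366^16 ≡ 275^2 = 75625 ≡ 193 (mod 449)
366^32 ≡ 193^2 = 37249 ≡ 431 (mod 449)
366^64 ≡ 431^2 = 185761 ≡ 324 (mod 449)
366^128 ≡ 324^2 = 104976 ≡ 359 (mod 449)
366^256 ≡ 359^2 = 128881 ≡ 18 (mod 449)
366^512 ≡ 18^2 = 324 (mod 449)
366^1024 ≡ 324^2 = 104976 ≡ 359 (mod 449)
366^1427 = 366^1024 × 366^256 × 366^128 × 366^16 × 366^2 × 366^1 ≡ 359 × 18 × 359 × 193 × 154 × 366 (mod 449).
Accumulate the product:
359 × 18 = 6462 ≡ 176
176 × 359 = 63184 ≡ 324
324 × 193 = 62532 ≡ 121
121 × 154 = 18634 ≡ 225
225 × 366 = 82350 ≡ 183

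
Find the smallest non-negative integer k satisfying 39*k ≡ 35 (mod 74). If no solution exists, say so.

gcd(39, 74) = 1, so a unique solution mod 74 exists.
39⁻¹ ≡ 19 (mod 74).
k ≡ 19*35 ≡ 73 (mod 74).

73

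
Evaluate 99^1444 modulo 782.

Compute successive squares:
99^1 ≡ 99 (mod 782)
99^2 ≡ 99^2 = 9801 ≡ 417 (mod 782)
99^4 ≡ 417^2 = 173889 ≡ 285 (mod 782)
99^8 ≡ 285^2 = 81225 ≡ 679 (mod 782)
99^16 ≡ 679^2 = 461041 ≡ 443 (mod 782)
99^32 ≡ 443^2 = 196249 ≡ 749 (mod 782)
99^64 ≡ 749^2 = 561001 ≡ 307 (mod 782)
99^128 ≡ 307^2 = 94249 ≡ 409 (mod 782)
99^256 ≡ 409^2 = 167281 ≡ 715 (mod 782)
99^512 ≡ 715^2 = 511225 ≡ 579 (mod 782)
99^1024 ≡ 579^2 = 335241 ≡ 545 (mod 782)
99^1444 = 99^1024 * 99^256 * 99^128 * 99^32 * 99^4 ≡ 545 * 715 * 409 * 749 * 285 (mod 782).
Accumulate the product:
545 * 715 = 389675 ≡ 239
239 * 409 = 97751 ≡ 1
1 * 749 = 749
749 * 285 = 213465 ≡ 761

761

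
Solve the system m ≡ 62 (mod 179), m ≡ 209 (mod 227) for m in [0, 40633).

27449

179⁻¹ mod 227: 179·52 ≡ 1 (mod 227), so 179⁻¹ ≡ 52.
m = 62 + 179·((209 − 62)·52 mod 227) = 62 + 179·153 = 27449.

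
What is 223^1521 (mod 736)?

255

Compute successive squares:
223^1 ≡ 223 (mod 736)
223^2 ≡ 223^2 = 49729 ≡ 417 (mod 736)
223^4 ≡ 417^2 = 173889 ≡ 193 (mod 736)
223^8 ≡ 193^2 = 37249 ≡ 449 (mod 736)
223^16 ≡ 449^2 = 201601 ≡ 673 (mod 736)
223^32 ≡ 673^2 = 452929 ≡ 289 (mod 736)
223^64 ≡ 289^2 = 83521 ≡ 353 (mod 736)
223^128 ≡ 353^2 = 124609 ≡ 225 (mod 736)
223^256 ≡ 225^2 = 50625 ≡ 577 (mod 736)
223^512 ≡ 577^2 = 332929 ≡ 257 (mod 736)
223^1024 ≡ 257^2 = 66049 ≡ 545 (mod 736)
223^1521 = 223^1024 * 223^256 * 223^128 * 223^64 * 223^32 * 223^16 * 223^1 ≡ 545 * 577 * 225 * 353 * 289 * 673 * 223 (mod 736).
Accumulate the product:
545 * 577 = 314465 ≡ 193
193 * 225 = 43425 ≡ 1
1 * 353 = 353
353 * 289 = 102017 ≡ 449
449 * 673 = 302177 ≡ 417
417 * 223 = 92991 ≡ 255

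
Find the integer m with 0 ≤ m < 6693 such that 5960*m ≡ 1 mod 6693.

6693 = 1·5960 + 733
5960 = 8·733 + 96
733 = 7·96 + 61
96 = 1·61 + 35
61 = 1·35 + 26
35 = 1·26 + 9
26 = 2·9 + 8
9 = 1·8 + 1
8 = 8·1 + 0
gcd(5960, 6693) = 1, so the inverse exists.
Back-substitute for 1:
1 = 1·9 − 1·8
  = −1·26 + 3·9
  = 3·35 − 4·26
  = −4·61 + 7·35
  = 7·96 − 11·61
  = −11·733 + 84·96
  = 84·5960 − 683·733
  = −683·6693 + 767·5960
So 5960⁻¹ ≡ 767 (mod 6693).

767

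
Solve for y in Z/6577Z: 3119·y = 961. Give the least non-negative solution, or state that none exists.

1139

gcd(3119, 6577) = 1, so a unique solution mod 6577 exists.
3119⁻¹ ≡ 97 (mod 6577).
y ≡ 97·961 ≡ 1139 (mod 6577).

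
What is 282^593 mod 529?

282^1 ≡ 282 (mod 529)
282^2 ≡ 282^2 = 79524 ≡ 174 (mod 529)
282^4 ≡ 174^2 = 30276 ≡ 123 (mod 529)
282^8 ≡ 123^2 = 15129 ≡ 317 (mod 529)
282^16 ≡ 317^2 = 100489 ≡ 508 (mod 529)
282^32 ≡ 508^2 = 258064 ≡ 441 (mod 529)
282^64 ≡ 441^2 = 194481 ≡ 338 (mod 529)
282^128 ≡ 338^2 = 114244 ≡ 509 (mod 529)
282^256 ≡ 509^2 = 259081 ≡ 400 (mod 529)
282^512 ≡ 400^2 = 160000 ≡ 242 (mod 529)
282^593 = 282^512 · 282^64 · 282^16 · 282^1 ≡ 242 · 338 · 508 · 282 (mod 529).
Accumulate the product:
242 · 338 = 81796 ≡ 330
330 · 508 = 167640 ≡ 476
476 · 282 = 134232 ≡ 395

395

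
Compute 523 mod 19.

523 = 27*19 + 10, so 523 ≡ 10 (mod 19).

10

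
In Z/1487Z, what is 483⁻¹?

1487 = 3*483 + 38
483 = 12*38 + 27
38 = 1*27 + 11
27 = 2*11 + 5
11 = 2*5 + 1
5 = 5*1 + 0
gcd(483, 1487) = 1, so the inverse exists.
Back-substitute for 1:
1 = 1*11 − 2*5
  = −2*27 + 5*11
  = 5*38 − 7*27
  = −7*483 + 89*38
  = 89*1487 − 274*483
So 483⁻¹ ≡ −274 ≡ 1213 (mod 1487).

1213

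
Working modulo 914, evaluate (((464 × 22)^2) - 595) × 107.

464 × 22 = 10208 ≡ 154 (mod 914)
(154)^2 ≡ 866 (mod 914)
866 - 595 = 271
271 × 107 = 28997 ≡ 663 (mod 914)

663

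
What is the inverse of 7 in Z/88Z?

63

88 = 12*7 + 4
7 = 1*4 + 3
4 = 1*3 + 1
3 = 3*1 + 0
gcd(7, 88) = 1, so the inverse exists.
Back-substitute for 1:
1 = 1*4 − 1*3
  = −1*7 + 2*4
  = 2*88 − 25*7
So 7⁻¹ ≡ −25 ≡ 63 (mod 88).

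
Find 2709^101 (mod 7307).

2709^1 ≡ 2709 (mod 7307)
2709^2 ≡ 2709^2 = 7338681 ≡ 2453 (mod 7307)
2709^4 ≡ 2453^2 = 6017209 ≡ 3548 (mod 7307)
2709^8 ≡ 3548^2 = 12588304 ≡ 5650 (mod 7307)
2709^16 ≡ 5650^2 = 31922500 ≡ 5524 (mod 7307)
2709^32 ≡ 5524^2 = 30514576 ≡ 544 (mod 7307)
2709^64 ≡ 544^2 = 295936 ≡ 3656 (mod 7307)
2709^101 = 2709^64 * 2709^32 * 2709^4 * 2709^1 ≡ 3656 * 544 * 3548 * 2709 (mod 7307).
Accumulate the product:
3656 * 544 = 1988864 ≡ 1360
1360 * 3548 = 4825280 ≡ 2660
2660 * 2709 = 7205940 ≡ 1238

1238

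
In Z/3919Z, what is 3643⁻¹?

By the extended Euclidean algorithm:
3919 = 1·3643 + 276
3643 = 13·276 + 55
276 = 5·55 + 1
55 = 55·1 + 0
gcd(3643, 3919) = 1, so the inverse exists.
Bézout: 1 = 66·3919 − 71·3643.
So 3643⁻¹ ≡ −71 ≡ 3848 (mod 3919).

3848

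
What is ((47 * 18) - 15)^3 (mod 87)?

15

47 * 18 = 846 ≡ 63 (mod 87)
63 - 15 = 48
(48)^3 ≡ 15 (mod 87)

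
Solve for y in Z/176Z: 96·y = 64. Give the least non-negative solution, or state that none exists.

8

gcd(96, 176) = 16, and 16 | 64, so solutions exist.
Divide through by 16: 6·y = 4 (mod 11).
6⁻¹ ≡ 2 (mod 11).
y ≡ 2·4 ≡ 8 (mod 11).
The smallest non-negative solution is y = 8.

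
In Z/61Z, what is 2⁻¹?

Run the extended Euclidean algorithm:
61 = 30*2 + 1
2 = 2*1 + 0
gcd(2, 61) = 1, so the inverse exists.
Bézout: 1 = 1*61 − 30*2.
So 2⁻¹ ≡ −30 ≡ 31 (mod 61).

31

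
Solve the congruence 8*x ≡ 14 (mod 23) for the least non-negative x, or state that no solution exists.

gcd(8, 23) = 1, so a unique solution mod 23 exists.
8⁻¹ ≡ 3 (mod 23).
x ≡ 3*14 ≡ 19 (mod 23).

19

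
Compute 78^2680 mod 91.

78^1 ≡ 78 (mod 91)
78^2 ≡ 78^2 = 6084 ≡ 78 (mod 91)
78^4 ≡ 78^2 = 6084 ≡ 78 (mod 91)
78^8 ≡ 78^2 = 6084 ≡ 78 (mod 91)
78^16 ≡ 78^2 = 6084 ≡ 78 (mod 91)
78^32 ≡ 78^2 = 6084 ≡ 78 (mod 91)
78^64 ≡ 78^2 = 6084 ≡ 78 (mod 91)
78^128 ≡ 78^2 = 6084 ≡ 78 (mod 91)
78^256 ≡ 78^2 = 6084 ≡ 78 (mod 91)
78^512 ≡ 78^2 = 6084 ≡ 78 (mod 91)
78^1024 ≡ 78^2 = 6084 ≡ 78 (mod 91)
78^2048 ≡ 78^2 = 6084 ≡ 78 (mod 91)
78^2680 = 78^2048 * 78^512 * 78^64 * 78^32 * 78^16 * 78^8 ≡ 78 * 78 * 78 * 78 * 78 * 78 (mod 91).
Accumulate the product:
78 * 78 = 6084 ≡ 78
78 * 78 = 6084 ≡ 78
78 * 78 = 6084 ≡ 78
78 * 78 = 6084 ≡ 78
78 * 78 = 6084 ≡ 78

78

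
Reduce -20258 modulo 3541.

-20258 = -6*3541 + 988, so -20258 ≡ 988 (mod 3541).

988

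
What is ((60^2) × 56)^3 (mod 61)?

58

(60)^2 ≡ 1 (mod 61)
1 × 56 = 56
(56)^3 ≡ 58 (mod 61)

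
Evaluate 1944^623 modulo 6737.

Compute successive squares:
623 in binary is 1001101111, i.e. 623 = 512 + 64 + 32 + 8 + 4 + 2 + 1.
1944^1 ≡ 1944 (mod 6737)
1944^2 ≡ 1944^2 = 3779136 ≡ 6416 (mod 6737)
1944^4 ≡ 6416^2 = 41165056 ≡ 1986 (mod 6737)
1944^8 ≡ 1986^2 = 3944196 ≡ 3051 (mod 6737)
1944^16 ≡ 3051^2 = 9308601 ≡ 4804 (mod 6737)
1944^32 ≡ 4804^2 = 23078416 ≡ 4191 (mod 6737)
1944^64 ≡ 4191^2 = 17564481 ≡ 1122 (mod 6737)
1944^128 ≡ 1122^2 = 1258884 ≡ 5802 (mod 6737)
1944^256 ≡ 5802^2 = 33663204 ≡ 5152 (mod 6737)
1944^512 ≡ 5152^2 = 26543104 ≡ 6061 (mod 6737)
1944^623 = 1944^512 * 1944^64 * 1944^32 * 1944^8 * 1944^4 * 1944^2 * 1944^1 ≡ 6061 * 1122 * 4191 * 3051 * 1986 * 6416 * 1944 (mod 6737).
Accumulate the product:
6061 * 1122 = 6800442 ≡ 2809
2809 * 4191 = 11772519 ≡ 2980
2980 * 3051 = 9091980 ≡ 3767
3767 * 1986 = 7481262 ≡ 3192
3192 * 6416 = 20479872 ≡ 6129
6129 * 1944 = 11914776 ≡ 3760

3760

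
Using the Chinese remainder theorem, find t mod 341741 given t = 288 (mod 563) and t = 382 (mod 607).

563⁻¹ mod 607: 563*538 ≡ 1 (mod 607), so 563⁻¹ ≡ 538.
t = 288 + 563*((382 − 288)*538 mod 607) = 288 + 563*191 = 107821.
Check: 107821 mod 563 = 288, 107821 mod 607 = 382. ✓

107821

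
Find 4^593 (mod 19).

Compute successive squares:
4^1 ≡ 4 (mod 19)
4^2 ≡ 4^2 = 16 (mod 19)
4^4 ≡ 16^2 = 256 ≡ 9 (mod 19)
4^8 ≡ 9^2 = 81 ≡ 5 (mod 19)
4^16 ≡ 5^2 = 25 ≡ 6 (mod 19)
4^32 ≡ 6^2 = 36 ≡ 17 (mod 19)
4^64 ≡ 17^2 = 289 ≡ 4 (mod 19)
4^128 ≡ 4^2 = 16 (mod 19)
4^256 ≡ 16^2 = 256 ≡ 9 (mod 19)
4^512 ≡ 9^2 = 81 ≡ 5 (mod 19)
4^593 = 4^512 × 4^64 × 4^16 × 4^1 ≡ 5 × 4 × 6 × 4 (mod 19).
Accumulate the product:
5 × 4 = 20 ≡ 1
1 × 6 = 6
6 × 4 = 24 ≡ 5

5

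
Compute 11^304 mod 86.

41

By square-and-multiply:
11^1 ≡ 11 (mod 86)
11^2 ≡ 11^2 = 121 ≡ 35 (mod 86)
11^4 ≡ 35^2 = 1225 ≡ 21 (mod 86)
11^8 ≡ 21^2 = 441 ≡ 11 (mod 86)
11^16 ≡ 11^2 = 121 ≡ 35 (mod 86)
11^32 ≡ 35^2 = 1225 ≡ 21 (mod 86)
11^64 ≡ 21^2 = 441 ≡ 11 (mod 86)
11^128 ≡ 11^2 = 121 ≡ 35 (mod 86)
11^256 ≡ 35^2 = 1225 ≡ 21 (mod 86)
11^304 = 11^256 · 11^32 · 11^16 ≡ 21 · 21 · 35 (mod 86).
Accumulate the product:
21 · 21 = 441 ≡ 11
11 · 35 = 385 ≡ 41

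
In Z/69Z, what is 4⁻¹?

52

Run the extended Euclidean algorithm:
69 = 17*4 + 1
4 = 4*1 + 0
gcd(4, 69) = 1, so the inverse exists.
Back-substitute for 1:
1 = 1*69 − 17*4
So 4⁻¹ ≡ −17 ≡ 52 (mod 69).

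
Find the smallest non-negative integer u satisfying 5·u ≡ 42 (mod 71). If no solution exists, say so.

51

gcd(5, 71) = 1, so a unique solution mod 71 exists.
5⁻¹ ≡ 57 (mod 71).
u ≡ 57·42 ≡ 51 (mod 71).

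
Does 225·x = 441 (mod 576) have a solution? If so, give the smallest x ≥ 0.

25

gcd(225, 576) = 9, and 9 | 441, so solutions exist.
Divide through by 9: 25·x = 49 (mod 64).
25⁻¹ ≡ 41 (mod 64).
x ≡ 41·49 ≡ 25 (mod 64).
The smallest non-negative solution is x = 25.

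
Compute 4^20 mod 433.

Compute successive squares:
20 in binary is 10100, i.e. 20 = 16 + 4.
4^1 ≡ 4 (mod 433)
4^2 ≡ 4^2 = 16 (mod 433)
4^4 ≡ 16^2 = 256 (mod 433)
4^8 ≡ 256^2 = 65536 ≡ 153 (mod 433)
4^16 ≡ 153^2 = 23409 ≡ 27 (mod 433)
4^20 = 4^16 · 4^4 ≡ 27 · 256 (mod 433).
27 · 256 = 6912 ≡ 417 (mod 433).

417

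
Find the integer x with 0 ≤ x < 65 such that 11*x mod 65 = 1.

65 = 5·11 + 10
11 = 1·10 + 1
10 = 10·1 + 0
gcd(11, 65) = 1, so the inverse exists.
Back-substitute for 1:
1 = 1·11 − 1·10
  = −1·65 + 6·11
So 11⁻¹ ≡ 6 (mod 65).

6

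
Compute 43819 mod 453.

331

43819 = 96·453 + 331, so 43819 ≡ 331 (mod 453).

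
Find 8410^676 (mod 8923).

262

8410^1 ≡ 8410 (mod 8923)
8410^2 ≡ 8410^2 = 70728100 ≡ 4402 (mod 8923)
8410^4 ≡ 4402^2 = 19377604 ≡ 5771 (mod 8923)
8410^8 ≡ 5771^2 = 33304441 ≡ 3805 (mod 8923)
8410^16 ≡ 3805^2 = 14478025 ≡ 4919 (mod 8923)
8410^32 ≡ 4919^2 = 24196561 ≡ 6308 (mod 8923)
8410^64 ≡ 6308^2 = 39790864 ≡ 3207 (mod 8923)
8410^128 ≡ 3207^2 = 10284849 ≡ 5553 (mod 8923)
8410^256 ≡ 5553^2 = 30835809 ≡ 6844 (mod 8923)
8410^512 ≡ 6844^2 = 46840336 ≡ 3509 (mod 8923)
8410^676 = 8410^512 * 8410^128 * 8410^32 * 8410^4 ≡ 3509 * 5553 * 6308 * 5771 (mod 8923).
Accumulate the product:
3509 * 5553 = 19485477 ≡ 6568
6568 * 6308 = 41430944 ≡ 1455
1455 * 5771 = 8396805 ≡ 262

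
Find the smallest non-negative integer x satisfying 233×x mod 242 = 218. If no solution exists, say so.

164

gcd(233, 242) = 1, so a unique solution mod 242 exists.
233⁻¹ ≡ 215 (mod 242).
x ≡ 215×218 ≡ 164 (mod 242).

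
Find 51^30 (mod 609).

78

Using repeated squaring:
51^1 ≡ 51 (mod 609)
51^2 ≡ 51^2 = 2601 ≡ 165 (mod 609)
51^4 ≡ 165^2 = 27225 ≡ 429 (mod 609)
51^8 ≡ 429^2 = 184041 ≡ 123 (mod 609)
51^16 ≡ 123^2 = 15129 ≡ 513 (mod 609)
51^30 = 51^16 * 51^8 * 51^4 * 51^2 ≡ 513 * 123 * 429 * 165 (mod 609).
Accumulate the product:
513 * 123 = 63099 ≡ 372
372 * 429 = 159588 ≡ 30
30 * 165 = 4950 ≡ 78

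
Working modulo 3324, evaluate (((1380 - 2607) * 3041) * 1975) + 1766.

1709

1380 - 2607 = -1227 ≡ 2097 (mod 3324)
2097 * 3041 = 6376977 ≡ 1545 (mod 3324)
1545 * 1975 = 3051375 ≡ 3267 (mod 3324)
3267 + 1766 = 5033 ≡ 1709 (mod 3324)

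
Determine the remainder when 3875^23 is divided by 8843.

Using repeated squaring:
23 in binary is 10111, i.e. 23 = 16 + 4 + 2 + 1.
3875^1 ≡ 3875 (mod 8843)
3875^2 ≡ 3875^2 = 15015625 ≡ 211 (mod 8843)
3875^4 ≡ 211^2 = 44521 ≡ 306 (mod 8843)
3875^8 ≡ 306^2 = 93636 ≡ 5206 (mod 8843)
3875^16 ≡ 5206^2 = 27102436 ≡ 7484 (mod 8843)
3875^23 = 3875^16 · 3875^4 · 3875^2 · 3875^1 ≡ 7484 · 306 · 211 · 3875 (mod 8843).
Accumulate the product:
7484 · 306 = 2290104 ≡ 8610
8610 · 211 = 1816710 ≡ 3895
3895 · 3875 = 15093125 ≡ 6967

6967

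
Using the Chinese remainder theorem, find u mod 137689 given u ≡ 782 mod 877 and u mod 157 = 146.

877⁻¹ mod 157: 877×128 ≡ 1 (mod 157), so 877⁻¹ ≡ 128.
u = 782 + 877×((146 − 782)×128 mod 157) = 782 + 877×75 = 66557.
Check: 66557 mod 877 = 782, 66557 mod 157 = 146. ✓

66557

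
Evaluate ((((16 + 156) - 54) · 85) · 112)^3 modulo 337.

66

16 + 156 = 172
172 - 54 = 118
118 · 85 = 10030 ≡ 257 (mod 337)
257 · 112 = 28784 ≡ 139 (mod 337)
(139)^3 ≡ 66 (mod 337)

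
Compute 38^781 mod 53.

38

By square-and-multiply:
38^1 ≡ 38 (mod 53)
38^2 ≡ 38^2 = 1444 ≡ 13 (mod 53)
38^4 ≡ 13^2 = 169 ≡ 10 (mod 53)
38^8 ≡ 10^2 = 100 ≡ 47 (mod 53)
38^16 ≡ 47^2 = 2209 ≡ 36 (mod 53)
38^32 ≡ 36^2 = 1296 ≡ 24 (mod 53)
38^64 ≡ 24^2 = 576 ≡ 46 (mod 53)
38^128 ≡ 46^2 = 2116 ≡ 49 (mod 53)
38^256 ≡ 49^2 = 2401 ≡ 16 (mod 53)
38^512 ≡ 16^2 = 256 ≡ 44 (mod 53)
38^781 = 38^512 · 38^256 · 38^8 · 38^4 · 38^1 ≡ 44 · 16 · 47 · 10 · 38 (mod 53).
Accumulate the product:
44 · 16 = 704 ≡ 15
15 · 47 = 705 ≡ 16
16 · 10 = 160 ≡ 1
1 · 38 = 38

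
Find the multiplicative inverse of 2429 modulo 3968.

3968 = 1·2429 + 1539
2429 = 1·1539 + 890
1539 = 1·890 + 649
890 = 1·649 + 241
649 = 2·241 + 167
241 = 1·167 + 74
167 = 2·74 + 19
74 = 3·19 + 17
19 = 1·17 + 2
17 = 8·2 + 1
2 = 2·1 + 0
gcd(2429, 3968) = 1, so the inverse exists.
Back-substitute for 1:
1 = 1·17 − 8·2
  = −8·19 + 9·17
  = 9·74 − 35·19
  = −35·167 + 79·74
  = 79·241 − 114·167
  = −114·649 + 307·241
  = 307·890 − 421·649
  = −421·1539 + 728·890
  = 728·2429 − 1149·1539
  = −1149·3968 + 1877·2429
So 2429⁻¹ ≡ 1877 (mod 3968).

1877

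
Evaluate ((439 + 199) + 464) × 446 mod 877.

372

439 + 199 = 638
638 + 464 = 1102 ≡ 225 (mod 877)
225 × 446 = 100350 ≡ 372 (mod 877)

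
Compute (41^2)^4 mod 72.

(41)^2 ≡ 25 (mod 72)
(25)^4 ≡ 25 (mod 72)

25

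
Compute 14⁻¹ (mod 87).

56

87 = 6·14 + 3
14 = 4·3 + 2
3 = 1·2 + 1
2 = 2·1 + 0
gcd(14, 87) = 1, so the inverse exists.
Back-substitute for 1:
1 = 1·3 − 1·2
  = −1·14 + 5·3
  = 5·87 − 31·14
So 14⁻¹ ≡ −31 ≡ 56 (mod 87).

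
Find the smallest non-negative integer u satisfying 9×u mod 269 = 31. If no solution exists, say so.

gcd(9, 269) = 1, so a unique solution mod 269 exists.
9⁻¹ ≡ 30 (mod 269).
u ≡ 30×31 ≡ 123 (mod 269).

123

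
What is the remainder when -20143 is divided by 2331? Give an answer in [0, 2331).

-20143 = -9*2331 + 836, so -20143 ≡ 836 (mod 2331).

836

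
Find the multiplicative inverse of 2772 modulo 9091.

Run the extended Euclidean algorithm:
9091 = 3*2772 + 775
2772 = 3*775 + 447
775 = 1*447 + 328
447 = 1*328 + 119
328 = 2*119 + 90
119 = 1*90 + 29
90 = 3*29 + 3
29 = 9*3 + 2
3 = 1*2 + 1
2 = 2*1 + 0
gcd(2772, 9091) = 1, so the inverse exists.
Back-substitute for 1:
1 = 1*3 − 1*2
  = −1*29 + 10*3
  = 10*90 − 31*29
  = −31*119 + 41*90
  = 41*328 − 113*119
  = −113*447 + 154*328
  = 154*775 − 267*447
  = −267*2772 + 955*775
  = 955*9091 − 3132*2772
So 2772⁻¹ ≡ −3132 ≡ 5959 (mod 9091).

5959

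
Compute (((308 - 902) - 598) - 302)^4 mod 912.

672

308 - 902 = -594 ≡ 318 (mod 912)
318 - 598 = -280 ≡ 632 (mod 912)
632 - 302 = 330
(330)^4 ≡ 672 (mod 912)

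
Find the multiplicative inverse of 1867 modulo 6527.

1741

Apply the Euclidean algorithm and back-substitute:
6527 = 3×1867 + 926
1867 = 2×926 + 15
926 = 61×15 + 11
15 = 1×11 + 4
11 = 2×4 + 3
4 = 1×3 + 1
3 = 3×1 + 0
gcd(1867, 6527) = 1, so the inverse exists.
Bézout: 1 = −498×6527 + 1741×1867.
So 1867⁻¹ ≡ 1741 (mod 6527).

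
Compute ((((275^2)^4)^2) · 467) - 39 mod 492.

20

(275)^2 ≡ 349 (mod 492)
(349)^4 ≡ 469 (mod 492)
(469)^2 ≡ 37 (mod 492)
37 · 467 = 17279 ≡ 59 (mod 492)
59 - 39 = 20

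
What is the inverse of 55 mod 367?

367 = 6*55 + 37
55 = 1*37 + 18
37 = 2*18 + 1
18 = 18*1 + 0
gcd(55, 367) = 1, so the inverse exists.
Back-substitute for 1:
1 = 1*37 − 2*18
  = −2*55 + 3*37
  = 3*367 − 20*55
So 55⁻¹ ≡ −20 ≡ 347 (mod 367).

347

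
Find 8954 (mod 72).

26

8954 = 124·72 + 26, so 8954 ≡ 26 (mod 72).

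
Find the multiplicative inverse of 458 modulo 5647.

4525

5647 = 12·458 + 151
458 = 3·151 + 5
151 = 30·5 + 1
5 = 5·1 + 0
gcd(458, 5647) = 1, so the inverse exists.
Bézout: 1 = 91·5647 − 1122·458.
So 458⁻¹ ≡ −1122 ≡ 4525 (mod 5647).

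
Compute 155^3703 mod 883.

Compute successive squares:
3703 in binary is 111001110111, i.e. 3703 = 2048 + 1024 + 512 + 64 + 32 + 16 + 4 + 2 + 1.
155^1 ≡ 155 (mod 883)
155^2 ≡ 155^2 = 24025 ≡ 184 (mod 883)
155^4 ≡ 184^2 = 33856 ≡ 302 (mod 883)
155^8 ≡ 302^2 = 91204 ≡ 255 (mod 883)
155^16 ≡ 255^2 = 65025 ≡ 566 (mod 883)
155^32 ≡ 566^2 = 320356 ≡ 710 (mod 883)
155^64 ≡ 710^2 = 504100 ≡ 790 (mod 883)
155^128 ≡ 790^2 = 624100 ≡ 702 (mod 883)
155^256 ≡ 702^2 = 492804 ≡ 90 (mod 883)
155^512 ≡ 90^2 = 8100 ≡ 153 (mod 883)
155^1024 ≡ 153^2 = 23409 ≡ 451 (mod 883)
155^2048 ≡ 451^2 = 203401 ≡ 311 (mod 883)
155^3703 = 155^2048 · 155^1024 · 155^512 · 155^64 · 155^32 · 155^16 · 155^4 · 155^2 · 155^1 ≡ 311 · 451 · 153 · 790 · 710 · 566 · 302 · 184 · 155 (mod 883).
Accumulate the product:
311 · 451 = 140261 ≡ 747
747 · 153 = 114291 ≡ 384
384 · 790 = 303360 ≡ 491
491 · 710 = 348610 ≡ 708
708 · 566 = 400728 ≡ 729
729 · 302 = 220158 ≡ 291
291 · 184 = 53544 ≡ 564
564 · 155 = 87420 ≡ 3

3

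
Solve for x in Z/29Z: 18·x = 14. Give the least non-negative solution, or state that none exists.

4

gcd(18, 29) = 1, so a unique solution mod 29 exists.
18⁻¹ ≡ 21 (mod 29).
x ≡ 21·14 ≡ 4 (mod 29).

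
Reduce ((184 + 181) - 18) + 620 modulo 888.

79

184 + 181 = 365
365 - 18 = 347
347 + 620 = 967 ≡ 79 (mod 888)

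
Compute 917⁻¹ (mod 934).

879

934 = 1*917 + 17
917 = 53*17 + 16
17 = 1*16 + 1
16 = 16*1 + 0
gcd(917, 934) = 1, so the inverse exists.
Back-substitute for 1:
1 = 1*17 − 1*16
  = −1*917 + 54*17
  = 54*934 − 55*917
So 917⁻¹ ≡ −55 ≡ 879 (mod 934).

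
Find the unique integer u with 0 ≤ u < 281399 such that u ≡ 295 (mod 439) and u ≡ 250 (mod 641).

199601

439⁻¹ mod 641: 439·403 ≡ 1 (mod 641), so 439⁻¹ ≡ 403.
u = 295 + 439·((250 − 295)·403 mod 641) = 295 + 439·454 = 199601.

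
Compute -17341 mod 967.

65

-17341 = -18×967 + 65, so -17341 ≡ 65 (mod 967).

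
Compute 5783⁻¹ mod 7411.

4839

Run the extended Euclidean algorithm:
7411 = 1*5783 + 1628
5783 = 3*1628 + 899
1628 = 1*899 + 729
899 = 1*729 + 170
729 = 4*170 + 49
170 = 3*49 + 23
49 = 2*23 + 3
23 = 7*3 + 2
3 = 1*2 + 1
2 = 2*1 + 0
gcd(5783, 7411) = 1, so the inverse exists.
Back-substitute for 1:
1 = 1*3 − 1*2
  = −1*23 + 8*3
  = 8*49 − 17*23
  = −17*170 + 59*49
  = 59*729 − 253*170
  = −253*899 + 312*729
  = 312*1628 − 565*899
  = −565*5783 + 2007*1628
  = 2007*7411 − 2572*5783
So 5783⁻¹ ≡ −2572 ≡ 4839 (mod 7411).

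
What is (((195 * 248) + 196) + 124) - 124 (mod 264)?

244

195 * 248 = 48360 ≡ 48 (mod 264)
48 + 196 = 244
244 + 124 = 368 ≡ 104 (mod 264)
104 - 124 = -20 ≡ 244 (mod 264)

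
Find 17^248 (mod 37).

Compute successive squares:
248 in binary is 11111000, i.e. 248 = 128 + 64 + 32 + 16 + 8.
17^1 ≡ 17 (mod 37)
17^2 ≡ 17^2 = 289 ≡ 30 (mod 37)
17^4 ≡ 30^2 = 900 ≡ 12 (mod 37)
17^8 ≡ 12^2 = 144 ≡ 33 (mod 37)
17^16 ≡ 33^2 = 1089 ≡ 16 (mod 37)
17^32 ≡ 16^2 = 256 ≡ 34 (mod 37)
17^64 ≡ 34^2 = 1156 ≡ 9 (mod 37)
17^128 ≡ 9^2 = 81 ≡ 7 (mod 37)
17^248 = 17^128 * 17^64 * 17^32 * 17^16 * 17^8 ≡ 7 * 9 * 34 * 16 * 33 (mod 37).
Accumulate the product:
7 * 9 = 63 ≡ 26
26 * 34 = 884 ≡ 33
33 * 16 = 528 ≡ 10
10 * 33 = 330 ≡ 34

34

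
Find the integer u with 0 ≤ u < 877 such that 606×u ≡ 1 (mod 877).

233

Run the extended Euclidean algorithm:
877 = 1*606 + 271
606 = 2*271 + 64
271 = 4*64 + 15
64 = 4*15 + 4
15 = 3*4 + 3
4 = 1*3 + 1
3 = 3*1 + 0
gcd(606, 877) = 1, so the inverse exists.
Bézout: 1 = −161*877 + 233*606.
So 606⁻¹ ≡ 233 (mod 877).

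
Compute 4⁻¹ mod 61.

46

61 = 15*4 + 1
4 = 4*1 + 0
gcd(4, 61) = 1, so the inverse exists.
Bézout: 1 = 1*61 − 15*4.
So 4⁻¹ ≡ −15 ≡ 46 (mod 61).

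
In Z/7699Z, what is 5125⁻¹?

Run the extended Euclidean algorithm:
7699 = 1·5125 + 2574
5125 = 1·2574 + 2551
2574 = 1·2551 + 23
2551 = 110·23 + 21
23 = 1·21 + 2
21 = 10·2 + 1
2 = 2·1 + 0
gcd(5125, 7699) = 1, so the inverse exists.
Back-substitute for 1:
1 = 1·21 − 10·2
  = −10·23 + 11·21
  = 11·2551 − 1220·23
  = −1220·2574 + 1231·2551
  = 1231·5125 − 2451·2574
  = −2451·7699 + 3682·5125
So 5125⁻¹ ≡ 3682 (mod 7699).

3682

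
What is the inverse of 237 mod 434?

293

434 = 1·237 + 197
237 = 1·197 + 40
197 = 4·40 + 37
40 = 1·37 + 3
37 = 12·3 + 1
3 = 3·1 + 0
gcd(237, 434) = 1, so the inverse exists.
Back-substitute for 1:
1 = 1·37 − 12·3
  = −12·40 + 13·37
  = 13·197 − 64·40
  = −64·237 + 77·197
  = 77·434 − 141·237
So 237⁻¹ ≡ −141 ≡ 293 (mod 434).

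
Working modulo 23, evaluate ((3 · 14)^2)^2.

3

3 · 14 = 42 ≡ 19 (mod 23)
(19)^2 ≡ 16 (mod 23)
(16)^2 ≡ 3 (mod 23)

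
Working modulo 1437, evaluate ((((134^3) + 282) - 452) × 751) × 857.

(134)^3 ≡ 566 (mod 1437)
566 + 282 = 848
848 - 452 = 396
396 × 751 = 297396 ≡ 1374 (mod 1437)
1374 × 857 = 1177518 ≡ 615 (mod 1437)

615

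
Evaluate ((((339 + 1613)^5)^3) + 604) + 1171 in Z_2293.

2271

339 + 1613 = 1952
(1952)^5 ≡ 485 (mod 2293)
(485)^3 ≡ 496 (mod 2293)
496 + 604 = 1100
1100 + 1171 = 2271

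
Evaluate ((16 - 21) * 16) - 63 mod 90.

16 - 21 = -5 ≡ 85 (mod 90)
85 * 16 = 1360 ≡ 10 (mod 90)
10 - 63 = -53 ≡ 37 (mod 90)

37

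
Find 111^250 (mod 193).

32

Using repeated squaring:
250 in binary is 11111010, i.e. 250 = 128 + 64 + 32 + 16 + 8 + 2.
111^1 ≡ 111 (mod 193)
111^2 ≡ 111^2 = 12321 ≡ 162 (mod 193)
111^4 ≡ 162^2 = 26244 ≡ 189 (mod 193)
111^8 ≡ 189^2 = 35721 ≡ 16 (mod 193)
111^16 ≡ 16^2 = 256 ≡ 63 (mod 193)
111^32 ≡ 63^2 = 3969 ≡ 109 (mod 193)
111^64 ≡ 109^2 = 11881 ≡ 108 (mod 193)
111^128 ≡ 108^2 = 11664 ≡ 84 (mod 193)
111^250 = 111^128 * 111^64 * 111^32 * 111^16 * 111^8 * 111^2 ≡ 84 * 108 * 109 * 63 * 16 * 162 (mod 193).
Accumulate the product:
84 * 108 = 9072 ≡ 1
1 * 109 = 109
109 * 63 = 6867 ≡ 112
112 * 16 = 1792 ≡ 55
55 * 162 = 8910 ≡ 32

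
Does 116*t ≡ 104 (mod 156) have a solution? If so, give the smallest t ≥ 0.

gcd(116, 156) = 4, and 4 | 104, so solutions exist.
Divide through by 4: 29*t ≡ 26 (mod 39).
29⁻¹ ≡ 35 (mod 39).
t ≡ 35*26 ≡ 13 (mod 39).
The smallest non-negative solution is t = 13.

13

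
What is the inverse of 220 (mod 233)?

215

Run the extended Euclidean algorithm:
233 = 1×220 + 13
220 = 16×13 + 12
13 = 1×12 + 1
12 = 12×1 + 0
gcd(220, 233) = 1, so the inverse exists.
Bézout: 1 = 17×233 − 18×220.
So 220⁻¹ ≡ −18 ≡ 215 (mod 233).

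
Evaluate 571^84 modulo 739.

674

571^1 ≡ 571 (mod 739)
571^2 ≡ 571^2 = 326041 ≡ 142 (mod 739)
571^4 ≡ 142^2 = 20164 ≡ 211 (mod 739)
571^8 ≡ 211^2 = 44521 ≡ 181 (mod 739)
571^16 ≡ 181^2 = 32761 ≡ 245 (mod 739)
571^32 ≡ 245^2 = 60025 ≡ 166 (mod 739)
571^64 ≡ 166^2 = 27556 ≡ 213 (mod 739)
571^84 = 571^64 × 571^16 × 571^4 ≡ 213 × 245 × 211 (mod 739).
Accumulate the product:
213 × 245 = 52185 ≡ 455
455 × 211 = 96005 ≡ 674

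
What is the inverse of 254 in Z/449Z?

By the extended Euclidean algorithm:
449 = 1*254 + 195
254 = 1*195 + 59
195 = 3*59 + 18
59 = 3*18 + 5
18 = 3*5 + 3
5 = 1*3 + 2
3 = 1*2 + 1
2 = 2*1 + 0
gcd(254, 449) = 1, so the inverse exists.
Back-substitute for 1:
1 = 1*3 − 1*2
  = −1*5 + 2*3
  = 2*18 − 7*5
  = −7*59 + 23*18
  = 23*195 − 76*59
  = −76*254 + 99*195
  = 99*449 − 175*254
So 254⁻¹ ≡ −175 ≡ 274 (mod 449).

274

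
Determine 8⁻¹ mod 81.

71

By the extended Euclidean algorithm:
81 = 10×8 + 1
8 = 8×1 + 0
gcd(8, 81) = 1, so the inverse exists.
Bézout: 1 = 1×81 − 10×8.
So 8⁻¹ ≡ −10 ≡ 71 (mod 81).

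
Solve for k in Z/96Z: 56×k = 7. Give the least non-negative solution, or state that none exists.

gcd(56, 96) = 8, and 8 does not divide 7.
So the congruence has no solution.

no solution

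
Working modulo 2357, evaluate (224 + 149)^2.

224 + 149 = 373
(373)^2 ≡ 66 (mod 2357)

66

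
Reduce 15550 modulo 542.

15550 = 28×542 + 374, so 15550 ≡ 374 (mod 542).

374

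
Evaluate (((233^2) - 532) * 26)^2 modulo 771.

606

(233)^2 ≡ 319 (mod 771)
319 - 532 = -213 ≡ 558 (mod 771)
558 * 26 = 14508 ≡ 630 (mod 771)
(630)^2 ≡ 606 (mod 771)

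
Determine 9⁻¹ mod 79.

Run the extended Euclidean algorithm:
79 = 8·9 + 7
9 = 1·7 + 2
7 = 3·2 + 1
2 = 2·1 + 0
gcd(9, 79) = 1, so the inverse exists.
Back-substitute for 1:
1 = 1·7 − 3·2
  = −3·9 + 4·7
  = 4·79 − 35·9
So 9⁻¹ ≡ −35 ≡ 44 (mod 79).

44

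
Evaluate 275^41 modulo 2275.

By square-and-multiply:
41 in binary is 101001, i.e. 41 = 32 + 8 + 1.
275^1 ≡ 275 (mod 2275)
275^2 ≡ 275^2 = 75625 ≡ 550 (mod 2275)
275^4 ≡ 550^2 = 302500 ≡ 2200 (mod 2275)
275^8 ≡ 2200^2 = 4840000 ≡ 1075 (mod 2275)
275^16 ≡ 1075^2 = 1155625 ≡ 2200 (mod 2275)
275^32 ≡ 2200^2 = 4840000 ≡ 1075 (mod 2275)
275^41 = 275^32 * 275^8 * 275^1 ≡ 1075 * 1075 * 275 (mod 2275).
Accumulate the product:
1075 * 1075 = 1155625 ≡ 2200
2200 * 275 = 605000 ≡ 2125

2125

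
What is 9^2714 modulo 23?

Compute successive squares:
9^1 ≡ 9 (mod 23)
9^2 ≡ 9^2 = 81 ≡ 12 (mod 23)
9^4 ≡ 12^2 = 144 ≡ 6 (mod 23)
9^8 ≡ 6^2 = 36 ≡ 13 (mod 23)
9^16 ≡ 13^2 = 169 ≡ 8 (mod 23)
9^32 ≡ 8^2 = 64 ≡ 18 (mod 23)
9^64 ≡ 18^2 = 324 ≡ 2 (mod 23)
9^128 ≡ 2^2 = 4 (mod 23)
9^256 ≡ 4^2 = 16 (mod 23)
9^512 ≡ 16^2 = 256 ≡ 3 (mod 23)
9^1024 ≡ 3^2 = 9 (mod 23)
9^2048 ≡ 9^2 = 81 ≡ 12 (mod 23)
9^2714 = 9^2048 * 9^512 * 9^128 * 9^16 * 9^8 * 9^2 ≡ 12 * 3 * 4 * 8 * 13 * 12 (mod 23).
Accumulate the product:
12 * 3 = 36 ≡ 13
13 * 4 = 52 ≡ 6
6 * 8 = 48 ≡ 2
2 * 13 = 26 ≡ 3
3 * 12 = 36 ≡ 13

13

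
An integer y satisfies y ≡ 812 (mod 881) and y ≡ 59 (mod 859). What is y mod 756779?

881⁻¹ mod 859: 881×820 ≡ 1 (mod 859), so 881⁻¹ ≡ 820.
y = 812 + 881×((59 − 812)×820 mod 859) = 812 + 881×161 = 142653.

142653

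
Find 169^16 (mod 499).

54

169^1 ≡ 169 (mod 499)
169^2 ≡ 169^2 = 28561 ≡ 118 (mod 499)
169^4 ≡ 118^2 = 13924 ≡ 451 (mod 499)
169^8 ≡ 451^2 = 203401 ≡ 308 (mod 499)
169^16 ≡ 308^2 = 94864 ≡ 54 (mod 499)
So 169^16 ≡ 54 (mod 499).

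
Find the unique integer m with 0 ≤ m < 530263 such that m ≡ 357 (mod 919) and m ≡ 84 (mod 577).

919⁻¹ mod 577: 919×302 ≡ 1 (mod 577), so 919⁻¹ ≡ 302.
m = 357 + 919×((84 − 357)×302 mod 577) = 357 + 919×65 = 60092.
Check: 60092 mod 919 = 357, 60092 mod 577 = 84. ✓

60092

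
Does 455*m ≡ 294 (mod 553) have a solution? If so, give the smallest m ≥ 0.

gcd(455, 553) = 7, and 7 | 294, so solutions exist.
Divide through by 7: 65*m ≡ 42 mod 79.
65⁻¹ ≡ 62 (mod 79).
m ≡ 62*42 ≡ 76 (mod 79).
The smallest non-negative solution is m = 76.

76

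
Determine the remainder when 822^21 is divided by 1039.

Compute successive squares:
822^1 ≡ 822 (mod 1039)
822^2 ≡ 822^2 = 675684 ≡ 334 (mod 1039)
822^4 ≡ 334^2 = 111556 ≡ 383 (mod 1039)
822^8 ≡ 383^2 = 146689 ≡ 190 (mod 1039)
822^16 ≡ 190^2 = 36100 ≡ 774 (mod 1039)
822^21 = 822^16 × 822^4 × 822^1 ≡ 774 × 383 × 822 (mod 1039).
Accumulate the product:
774 × 383 = 296442 ≡ 327
327 × 822 = 268794 ≡ 732

732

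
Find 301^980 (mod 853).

264

By square-and-multiply:
980 in binary is 1111010100, i.e. 980 = 512 + 256 + 128 + 64 + 16 + 4.
301^1 ≡ 301 (mod 853)
301^2 ≡ 301^2 = 90601 ≡ 183 (mod 853)
301^4 ≡ 183^2 = 33489 ≡ 222 (mod 853)
301^8 ≡ 222^2 = 49284 ≡ 663 (mod 853)
301^16 ≡ 663^2 = 439569 ≡ 274 (mod 853)
301^32 ≡ 274^2 = 75076 ≡ 12 (mod 853)
301^64 ≡ 12^2 = 144 (mod 853)
301^128 ≡ 144^2 = 20736 ≡ 264 (mod 853)
301^256 ≡ 264^2 = 69696 ≡ 603 (mod 853)
301^512 ≡ 603^2 = 363609 ≡ 231 (mod 853)
301^980 = 301^512 × 301^256 × 301^128 × 301^64 × 301^16 × 301^4 ≡ 231 × 603 × 264 × 144 × 274 × 222 (mod 853).
Accumulate the product:
231 × 603 = 139293 ≡ 254
254 × 264 = 67056 ≡ 522
522 × 144 = 75168 ≡ 104
104 × 274 = 28496 ≡ 347
347 × 222 = 77034 ≡ 264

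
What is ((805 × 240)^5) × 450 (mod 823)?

716

805 × 240 = 193200 ≡ 618 (mod 823)
(618)^5 ≡ 382 (mod 823)
382 × 450 = 171900 ≡ 716 (mod 823)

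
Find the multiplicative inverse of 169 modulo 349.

349 = 2*169 + 11
169 = 15*11 + 4
11 = 2*4 + 3
4 = 1*3 + 1
3 = 3*1 + 0
gcd(169, 349) = 1, so the inverse exists.
Back-substitute for 1:
1 = 1*4 − 1*3
  = −1*11 + 3*4
  = 3*169 − 46*11
  = −46*349 + 95*169
So 169⁻¹ ≡ 95 (mod 349).

95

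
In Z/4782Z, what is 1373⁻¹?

2849

Apply the Euclidean algorithm and back-substitute:
4782 = 3×1373 + 663
1373 = 2×663 + 47
663 = 14×47 + 5
47 = 9×5 + 2
5 = 2×2 + 1
2 = 2×1 + 0
gcd(1373, 4782) = 1, so the inverse exists.
Back-substitute for 1:
1 = 1×5 − 2×2
  = −2×47 + 19×5
  = 19×663 − 268×47
  = −268×1373 + 555×663
  = 555×4782 − 1933×1373
So 1373⁻¹ ≡ −1933 ≡ 2849 (mod 4782).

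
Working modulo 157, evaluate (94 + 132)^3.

65

94 + 132 = 226 ≡ 69 (mod 157)
(69)^3 ≡ 65 (mod 157)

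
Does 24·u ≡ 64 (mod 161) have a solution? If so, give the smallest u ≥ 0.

110

gcd(24, 161) = 1, so a unique solution mod 161 exists.
24⁻¹ ≡ 47 (mod 161).
u ≡ 47·64 ≡ 110 (mod 161).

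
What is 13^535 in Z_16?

535 in binary is 1000010111, i.e. 535 = 512 + 16 + 4 + 2 + 1.
13^1 ≡ 13 (mod 16)
13^2 ≡ 13^2 = 169 ≡ 9 (mod 16)
13^4 ≡ 9^2 = 81 ≡ 1 (mod 16)
13^8 ≡ 1^2 = 1 (mod 16)
13^16 ≡ 1^2 = 1 (mod 16)
13^32 ≡ 1^2 = 1 (mod 16)
13^64 ≡ 1^2 = 1 (mod 16)
13^128 ≡ 1^2 = 1 (mod 16)
13^256 ≡ 1^2 = 1 (mod 16)
13^512 ≡ 1^2 = 1 (mod 16)
13^535 = 13^512 · 13^16 · 13^4 · 13^2 · 13^1 ≡ 1 · 1 · 1 · 9 · 13 (mod 16).
Accumulate the product:
1 · 1 = 1
1 · 1 = 1
1 · 9 = 9
9 · 13 = 117 ≡ 5

5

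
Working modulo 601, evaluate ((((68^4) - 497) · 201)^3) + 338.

462

(68)^4 ≡ 200 (mod 601)
200 - 497 = -297 ≡ 304 (mod 601)
304 · 201 = 61104 ≡ 403 (mod 601)
(403)^3 ≡ 124 (mod 601)
124 + 338 = 462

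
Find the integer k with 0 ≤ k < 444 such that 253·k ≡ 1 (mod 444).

265

By the extended Euclidean algorithm:
444 = 1×253 + 191
253 = 1×191 + 62
191 = 3×62 + 5
62 = 12×5 + 2
5 = 2×2 + 1
2 = 2×1 + 0
gcd(253, 444) = 1, so the inverse exists.
Bézout: 1 = 102×444 − 179×253.
So 253⁻¹ ≡ −179 ≡ 265 (mod 444).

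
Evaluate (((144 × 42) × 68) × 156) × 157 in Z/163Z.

144 × 42 = 6048 ≡ 17 (mod 163)
17 × 68 = 1156 ≡ 15 (mod 163)
15 × 156 = 2340 ≡ 58 (mod 163)
58 × 157 = 9106 ≡ 141 (mod 163)

141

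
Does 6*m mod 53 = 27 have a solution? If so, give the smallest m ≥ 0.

31

gcd(6, 53) = 1, so a unique solution mod 53 exists.
6⁻¹ ≡ 9 (mod 53).
m ≡ 9*27 ≡ 31 (mod 53).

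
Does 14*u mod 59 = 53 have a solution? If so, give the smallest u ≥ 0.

8

gcd(14, 59) = 1, so a unique solution mod 59 exists.
14⁻¹ ≡ 38 (mod 59).
u ≡ 38*53 ≡ 8 (mod 59).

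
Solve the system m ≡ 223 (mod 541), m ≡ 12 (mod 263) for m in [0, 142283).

541⁻¹ mod 263: 541*228 ≡ 1 (mod 263), so 541⁻¹ ≡ 228.
m = 223 + 541*((12 − 223)*228 mod 263) = 223 + 541*21 = 11584.

11584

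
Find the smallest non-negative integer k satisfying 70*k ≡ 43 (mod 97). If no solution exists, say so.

2

gcd(70, 97) = 1, so a unique solution mod 97 exists.
70⁻¹ ≡ 79 (mod 97).
k ≡ 79*43 ≡ 2 (mod 97).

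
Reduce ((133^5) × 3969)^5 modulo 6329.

(133)^5 ≡ 687 (mod 6329)
687 × 3969 = 2726703 ≡ 5233 (mod 6329)
(5233)^5 ≡ 300 (mod 6329)

300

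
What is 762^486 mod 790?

334

Using repeated squaring:
486 in binary is 111100110, i.e. 486 = 256 + 128 + 64 + 32 + 4 + 2.
762^1 ≡ 762 (mod 790)
762^2 ≡ 762^2 = 580644 ≡ 784 (mod 790)
762^4 ≡ 784^2 = 614656 ≡ 36 (mod 790)
762^8 ≡ 36^2 = 1296 ≡ 506 (mod 790)
762^16 ≡ 506^2 = 256036 ≡ 76 (mod 790)
762^32 ≡ 76^2 = 5776 ≡ 246 (mod 790)
762^64 ≡ 246^2 = 60516 ≡ 476 (mod 790)
762^128 ≡ 476^2 = 226576 ≡ 636 (mod 790)
762^256 ≡ 636^2 = 404496 ≡ 16 (mod 790)
762^486 = 762^256 · 762^128 · 762^64 · 762^32 · 762^4 · 762^2 ≡ 16 · 636 · 476 · 246 · 36 · 784 (mod 790).
Accumulate the product:
16 · 636 = 10176 ≡ 696
696 · 476 = 331296 ≡ 286
286 · 246 = 70356 ≡ 46
46 · 36 = 1656 ≡ 76
76 · 784 = 59584 ≡ 334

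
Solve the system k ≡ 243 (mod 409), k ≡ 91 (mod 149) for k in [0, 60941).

1879

409⁻¹ mod 149: 409·98 ≡ 1 (mod 149), so 409⁻¹ ≡ 98.
k = 243 + 409·((91 − 243)·98 mod 149) = 243 + 409·4 = 1879.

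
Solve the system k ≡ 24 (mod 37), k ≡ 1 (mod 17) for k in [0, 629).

579

37⁻¹ mod 17: 37*6 ≡ 1 (mod 17), so 37⁻¹ ≡ 6.
k = 24 + 37*((1 − 24)*6 mod 17) = 24 + 37*15 = 579.
Check: 579 mod 37 = 24, 579 mod 17 = 1. ✓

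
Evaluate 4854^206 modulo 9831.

3966

206 in binary is 11001110, i.e. 206 = 128 + 64 + 8 + 4 + 2.
4854^1 ≡ 4854 (mod 9831)
4854^2 ≡ 4854^2 = 23561316 ≡ 6240 (mod 9831)
4854^4 ≡ 6240^2 = 38937600 ≡ 6840 (mod 9831)
4854^8 ≡ 6840^2 = 46785600 ≡ 9702 (mod 9831)
4854^16 ≡ 9702^2 = 94128804 ≡ 6810 (mod 9831)
4854^32 ≡ 6810^2 = 46376100 ≡ 3273 (mod 9831)
4854^64 ≡ 3273^2 = 10712529 ≡ 6570 (mod 9831)
4854^128 ≡ 6570^2 = 43164900 ≡ 6810 (mod 9831)
4854^206 = 4854^128 × 4854^64 × 4854^8 × 4854^4 × 4854^2 ≡ 6810 × 6570 × 9702 × 6840 × 6240 (mod 9831).
Accumulate the product:
6810 × 6570 = 44741700 ≡ 819
819 × 9702 = 7945938 ≡ 2490
2490 × 6840 = 17031600 ≡ 4308
4308 × 6240 = 26881920 ≡ 3966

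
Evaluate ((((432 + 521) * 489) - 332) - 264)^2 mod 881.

432 + 521 = 953 ≡ 72 (mod 881)
72 * 489 = 35208 ≡ 849 (mod 881)
849 - 332 = 517
517 - 264 = 253
(253)^2 ≡ 577 (mod 881)

577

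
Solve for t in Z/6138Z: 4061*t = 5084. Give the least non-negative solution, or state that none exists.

gcd(4061, 6138) = 31, and 31 | 5084, so solutions exist.
Divide through by 31: 131*t ≡ 164 (mod 198).
131⁻¹ ≡ 65 (mod 198).
t ≡ 65*164 ≡ 166 (mod 198).
The smallest non-negative solution is t = 166.

166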